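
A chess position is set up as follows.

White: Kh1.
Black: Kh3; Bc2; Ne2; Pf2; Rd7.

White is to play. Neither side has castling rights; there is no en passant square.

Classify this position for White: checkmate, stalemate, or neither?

White to move; white king on h1.
In check: no.
King squares — g1: attacked by Ne2; g2: attacked by Kh3; h2: attacked by Kh3.
Legal moves for White: none.
Not in check and no legal moves → stalemate.

stalemate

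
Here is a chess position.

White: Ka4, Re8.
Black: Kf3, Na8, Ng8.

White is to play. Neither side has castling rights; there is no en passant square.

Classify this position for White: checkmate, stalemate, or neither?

White to move; white king on a4.
In check: no.
Legal moves for White: Rxg8, Rf8+, Rd8, Rc8, Rb8, Rxa8, Re7, Re6, Re5, Re4, Re3+, Re2, Re1, Kb5, Ka5, Kb4, Kb3, Ka3.
White has 18 legal moves and is not in check → neither.

neither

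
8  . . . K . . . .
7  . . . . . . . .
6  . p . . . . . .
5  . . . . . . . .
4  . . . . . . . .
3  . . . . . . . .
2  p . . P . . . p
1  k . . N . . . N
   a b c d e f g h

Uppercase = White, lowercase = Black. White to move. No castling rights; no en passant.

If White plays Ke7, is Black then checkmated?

After Ke7: black king on a1; in check: no.
Black is not in check, so this cannot be checkmate.

no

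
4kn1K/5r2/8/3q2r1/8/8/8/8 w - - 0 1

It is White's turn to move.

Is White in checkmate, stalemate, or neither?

White to move; white king on h8.
In check: no.
King squares — g7: attacked by Rg5; h7: attacked by Rf7; g8: attacked by Rg5.
Legal moves for White: none.
Not in check and no legal moves → stalemate.

stalemate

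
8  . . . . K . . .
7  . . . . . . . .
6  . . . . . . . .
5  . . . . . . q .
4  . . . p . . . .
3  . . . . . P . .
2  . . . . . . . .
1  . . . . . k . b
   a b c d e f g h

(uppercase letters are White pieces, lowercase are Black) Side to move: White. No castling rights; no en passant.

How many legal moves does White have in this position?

4

White to move; king on e8.
In check: no.
Legal moves: Kf8, Kf7, Kd7, f4.
Count: 4.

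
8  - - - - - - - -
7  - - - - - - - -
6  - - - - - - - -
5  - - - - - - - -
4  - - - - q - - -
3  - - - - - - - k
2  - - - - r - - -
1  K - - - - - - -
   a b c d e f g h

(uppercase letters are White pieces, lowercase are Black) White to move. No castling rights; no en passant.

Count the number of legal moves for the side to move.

0

White to move; king on a1.
In check: no.
Legal moves: none.
Count: 0.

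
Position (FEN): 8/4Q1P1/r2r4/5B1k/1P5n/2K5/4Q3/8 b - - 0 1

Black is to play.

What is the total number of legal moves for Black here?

Black to move; king on h5.
In check: yes, from the white queen on e2.
Legal moves: Kh6, Nf3.
Count: 2.

2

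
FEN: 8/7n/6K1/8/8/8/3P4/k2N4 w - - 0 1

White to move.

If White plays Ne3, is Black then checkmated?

After Ne3: black king on a1; in check: no.
Black is not in check, so this cannot be checkmate.

no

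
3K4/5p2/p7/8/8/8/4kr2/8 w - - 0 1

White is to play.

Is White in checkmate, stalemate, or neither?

White to move; white king on d8.
In check: no.
Legal moves for White: Ke8, Kc8, Ke7, Kd7, Kc7.
White has 5 legal moves and is not in check → neither.

neither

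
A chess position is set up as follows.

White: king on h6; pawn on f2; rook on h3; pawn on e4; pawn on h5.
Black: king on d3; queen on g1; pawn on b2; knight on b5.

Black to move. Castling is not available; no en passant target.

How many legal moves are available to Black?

7

Black to move; king on d3.
In check: yes, from the white rook on h3.
Legal moves: Kxe4, Kd4, Kc4, Ke2, Kd2, Kc2, Qg3.
Count: 7.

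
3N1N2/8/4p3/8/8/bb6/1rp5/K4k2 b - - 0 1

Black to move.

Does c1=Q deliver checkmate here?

yes

After c1=Q: white king on a1; in check: yes, from the black queen on c1.
King squares — b1: attacked by Qc1; a2: attacked by Rb2; b2: attacked by Qc1.
White has no legal moves → checkmate.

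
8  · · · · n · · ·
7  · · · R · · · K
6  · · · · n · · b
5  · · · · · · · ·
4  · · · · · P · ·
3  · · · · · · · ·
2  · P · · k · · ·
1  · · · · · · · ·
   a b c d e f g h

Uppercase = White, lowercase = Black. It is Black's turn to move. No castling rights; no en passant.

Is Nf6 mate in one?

After Nf6: white king on h7; in check: yes, from the black knight on f6.
White has 3 legal replies: Kh8, Kxh6, Kg6.
In check but a legal move exists → not checkmate.

no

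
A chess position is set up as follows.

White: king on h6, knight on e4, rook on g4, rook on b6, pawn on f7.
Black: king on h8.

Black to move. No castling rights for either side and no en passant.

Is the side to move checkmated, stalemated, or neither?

Black to move; black king on h8.
In check: no.
King squares — g7: attacked by Rg4; h7: attacked by Kh6; g8: attacked by Rg4.
Legal moves for Black: none.
Not in check and no legal moves → stalemate.

stalemate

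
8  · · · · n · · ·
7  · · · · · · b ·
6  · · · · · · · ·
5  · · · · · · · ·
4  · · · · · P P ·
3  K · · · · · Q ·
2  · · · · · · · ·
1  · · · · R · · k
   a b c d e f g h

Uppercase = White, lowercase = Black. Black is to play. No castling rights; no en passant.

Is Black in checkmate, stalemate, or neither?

Black to move; black king on h1.
In check: yes, from the white rook on e1.
King squares — g1: attacked by Re1; g2: attacked by Qg3; h2: attacked by Qg3.
Legal moves for Black: none.
In check with no legal moves → checkmate.

checkmate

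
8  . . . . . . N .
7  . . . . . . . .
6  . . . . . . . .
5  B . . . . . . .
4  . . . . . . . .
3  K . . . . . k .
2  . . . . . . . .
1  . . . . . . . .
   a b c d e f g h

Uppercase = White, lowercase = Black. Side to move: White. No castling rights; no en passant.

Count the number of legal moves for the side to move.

White to move; king on a3.
In check: no.
Legal moves: Ne7, Nh6, Nf6, Bd8, Bc7+, Bb6, Bb4, Bc3, Bd2, Be1+, Kb4, Ka4, Kb3, Kb2, Ka2.
Count: 15.

15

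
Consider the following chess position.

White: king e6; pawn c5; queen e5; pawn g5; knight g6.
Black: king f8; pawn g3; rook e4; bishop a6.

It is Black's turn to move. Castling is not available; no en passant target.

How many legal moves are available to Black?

Black to move; king on f8.
In check: yes, from the white knight on g6.
Legal moves: Kg8, Ke8.
Count: 2.

2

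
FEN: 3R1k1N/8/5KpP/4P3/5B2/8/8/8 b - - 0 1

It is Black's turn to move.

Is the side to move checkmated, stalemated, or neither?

checkmate

Black to move; black king on f8.
In check: yes, from the white rook on d8.
King squares — e7: attacked by Kf6; f7: attacked by Kf6; g7: attacked by Kf6; e8: attacked by Rd8; g8: attacked by Rd8.
Legal moves for Black: none.
In check with no legal moves → checkmate.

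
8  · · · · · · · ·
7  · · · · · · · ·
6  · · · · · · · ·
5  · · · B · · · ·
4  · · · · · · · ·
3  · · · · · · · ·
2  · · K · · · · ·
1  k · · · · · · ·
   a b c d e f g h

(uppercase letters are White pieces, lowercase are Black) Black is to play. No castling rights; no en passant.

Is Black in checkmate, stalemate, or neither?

stalemate

Black to move; black king on a1.
In check: no.
King squares — b1: attacked by Kc2; a2: attacked by Bd5; b2: attacked by Kc2.
Legal moves for Black: none.
Not in check and no legal moves → stalemate.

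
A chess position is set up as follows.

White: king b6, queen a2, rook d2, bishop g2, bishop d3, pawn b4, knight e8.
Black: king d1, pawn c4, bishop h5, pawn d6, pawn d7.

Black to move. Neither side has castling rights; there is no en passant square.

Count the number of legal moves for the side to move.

2

Black to move; king on d1.
In check: yes, from the white rook on d2.
Legal moves: Ke1, Kc1.
Count: 2.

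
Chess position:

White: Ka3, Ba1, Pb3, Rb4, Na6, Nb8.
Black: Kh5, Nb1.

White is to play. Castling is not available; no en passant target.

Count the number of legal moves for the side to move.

White to move; king on a3.
In check: yes, from the black knight on b1.
Legal moves: Ka4, Kb2, Ka2.
Count: 3.

3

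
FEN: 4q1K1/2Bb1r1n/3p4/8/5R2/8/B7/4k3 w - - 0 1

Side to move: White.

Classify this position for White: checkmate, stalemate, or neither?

White to move; white king on g8.
In check: yes, from the black queen on e8.
King squares — f7: attacked by Qe8; g7: attacked by Rf7; h7: attacked by Rf7; f8: attacked by Rf7; h8: attacked by Qe8.
Legal moves for White: none.
In check with no legal moves → checkmate.

checkmate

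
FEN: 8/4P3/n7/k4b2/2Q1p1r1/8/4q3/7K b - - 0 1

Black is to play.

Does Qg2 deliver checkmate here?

After Qg2: white king on h1; in check: yes, from the black queen on g2.
King squares — g1: attacked by Qg2; g2: attacked by Rg4; h2: attacked by Qg2.
White has no legal moves → checkmate.

yes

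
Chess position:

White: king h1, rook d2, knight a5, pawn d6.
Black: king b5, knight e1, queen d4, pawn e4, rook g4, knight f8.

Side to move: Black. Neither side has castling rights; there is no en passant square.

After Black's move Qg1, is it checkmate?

After Qg1: white king on h1; in check: yes, from the black queen on g1.
King squares — g1: attacked by Rg4; g2: attacked by Ne1; h2: attacked by Qg1.
White has no legal moves → checkmate.

yes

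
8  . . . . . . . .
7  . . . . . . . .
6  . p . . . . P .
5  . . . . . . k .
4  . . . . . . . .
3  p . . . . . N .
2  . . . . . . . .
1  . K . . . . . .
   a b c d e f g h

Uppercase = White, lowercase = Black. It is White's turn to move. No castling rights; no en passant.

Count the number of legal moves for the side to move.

White to move; king on b1.
In check: no.
Legal moves: Nh5, Nf5, Ne4+, Ne2, Nh1, Nf1, Kc2, Ka2, Kc1, Ka1, g7.
Count: 11.

11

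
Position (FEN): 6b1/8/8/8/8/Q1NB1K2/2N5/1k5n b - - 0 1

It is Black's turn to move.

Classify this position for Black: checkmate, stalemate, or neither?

Black to move; black king on b1.
In check: yes, from the white knight on c3.
King squares — a1: attacked by Nc2; c1: attacked by Qa3; a2: attacked by Qa3; b2: attacked by Qa3; c2: attacked by Bd3.
Legal moves for Black: none.
In check with no legal moves → checkmate.

checkmate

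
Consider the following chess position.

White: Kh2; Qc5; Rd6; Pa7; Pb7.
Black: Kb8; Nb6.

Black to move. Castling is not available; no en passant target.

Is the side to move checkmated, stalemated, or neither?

Black to move; black king on b8.
In check: yes, from the white pawn on a7.
Legal moves for Black: Kxb7, Kxa7.
Black is in check but has 2 legal moves → neither.

neither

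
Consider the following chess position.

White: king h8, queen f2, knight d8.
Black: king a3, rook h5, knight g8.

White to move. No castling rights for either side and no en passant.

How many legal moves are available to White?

White to move; king on h8.
In check: yes, from the black rook on h5.
Legal moves: Kxg8, Kg7.
Count: 2.

2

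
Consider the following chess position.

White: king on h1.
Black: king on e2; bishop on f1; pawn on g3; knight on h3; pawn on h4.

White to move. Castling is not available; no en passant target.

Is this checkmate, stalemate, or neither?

stalemate

White to move; white king on h1.
In check: no.
King squares — g1: attacked by Nh3; g2: attacked by Bf1; h2: attacked by Pg3.
Legal moves for White: none.
Not in check and no legal moves → stalemate.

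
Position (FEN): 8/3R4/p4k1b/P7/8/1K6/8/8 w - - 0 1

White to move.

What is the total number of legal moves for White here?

White to move; king on b3.
In check: no.
Legal moves: Rd8, Rh7, Rg7, Rf7+, Re7, Rc7, Rb7, Ra7, Rd6+, Rd5, Rd4, Rd3, Rd2, Rd1, Kc4, Kb4, Ka4, Kc3, Ka3, Kc2, Kb2, Ka2.
Count: 22.

22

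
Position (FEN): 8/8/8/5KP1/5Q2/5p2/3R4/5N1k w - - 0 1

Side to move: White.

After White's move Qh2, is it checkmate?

After Qh2: black king on h1; in check: yes, from the white queen on h2.
King squares — g1: attacked by Qh2; g2: attacked by Rd2; h2: attacked by Nf1.
Black has no legal moves → checkmate.

yes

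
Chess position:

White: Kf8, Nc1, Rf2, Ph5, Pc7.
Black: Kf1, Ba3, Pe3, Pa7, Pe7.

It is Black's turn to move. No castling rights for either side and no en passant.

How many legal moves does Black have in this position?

Black to move; king on f1.
In check: yes, from the white rook on f2.
Legal moves: Kxf2, Kg1, Ke1, exf2.
Count: 4.

4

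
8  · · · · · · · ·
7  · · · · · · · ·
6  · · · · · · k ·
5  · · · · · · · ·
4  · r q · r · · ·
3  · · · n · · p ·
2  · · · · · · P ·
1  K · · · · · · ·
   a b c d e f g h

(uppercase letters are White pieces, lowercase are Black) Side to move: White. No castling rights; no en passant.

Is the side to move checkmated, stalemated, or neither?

stalemate

White to move; white king on a1.
In check: no.
King squares — b1: attacked by Rb4; a2: attacked by Qc4; b2: attacked by Nd3.
Legal moves for White: none.
Not in check and no legal moves → stalemate.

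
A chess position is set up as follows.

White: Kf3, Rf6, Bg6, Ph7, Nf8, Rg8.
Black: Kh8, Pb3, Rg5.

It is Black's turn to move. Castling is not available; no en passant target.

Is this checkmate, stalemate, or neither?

checkmate

Black to move; black king on h8.
In check: yes, from the white rook on g8.
King squares — g7: attacked by Rg8; h7: attacked by Bg6; g8: attacked by Ph7.
Legal moves for Black: none.
In check with no legal moves → checkmate.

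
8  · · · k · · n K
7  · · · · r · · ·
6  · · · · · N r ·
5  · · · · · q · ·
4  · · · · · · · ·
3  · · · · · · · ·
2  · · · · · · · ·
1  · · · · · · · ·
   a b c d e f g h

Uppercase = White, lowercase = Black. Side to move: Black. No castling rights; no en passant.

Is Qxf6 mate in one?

yes

After Qxf6: white king on h8; in check: yes, from the black queen on f6.
King squares — g7: attacked by Qf6; h7: attacked by Re7; g8: attacked by Rg6.
White has no legal moves → checkmate.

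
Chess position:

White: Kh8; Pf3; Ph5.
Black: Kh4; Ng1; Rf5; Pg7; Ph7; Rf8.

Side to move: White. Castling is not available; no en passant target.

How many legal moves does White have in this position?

White to move; king on h8.
In check: yes, from the black rook on f8.
Legal moves: Kxh7, Kxg7.
Count: 2.

2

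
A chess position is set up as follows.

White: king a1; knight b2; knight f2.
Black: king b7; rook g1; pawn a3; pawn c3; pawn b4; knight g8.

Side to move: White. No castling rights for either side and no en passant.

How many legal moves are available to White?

3

White to move; king on a1.
In check: yes, from the black rook on g1.
Legal moves: Ka2, Nfd1, Nbd1.
Count: 3.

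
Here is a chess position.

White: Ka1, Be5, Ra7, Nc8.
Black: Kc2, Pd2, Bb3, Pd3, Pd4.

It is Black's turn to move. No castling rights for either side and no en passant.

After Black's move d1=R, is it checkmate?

After d1=R: white king on a1; in check: yes, from the black rook on d1.
King squares — b1: attacked by Rd1; a2: attacked by Bb3; b2: attacked by Kc2.
White has no legal moves → checkmate.

yes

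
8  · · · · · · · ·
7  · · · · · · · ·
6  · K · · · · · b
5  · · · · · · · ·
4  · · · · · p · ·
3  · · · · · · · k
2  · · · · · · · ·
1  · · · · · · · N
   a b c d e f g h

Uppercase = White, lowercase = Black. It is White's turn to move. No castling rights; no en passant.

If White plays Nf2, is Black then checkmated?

no

After Nf2: black king on h3; in check: yes, from the white knight on f2.
Black has 4 legal replies: Kh4, Kg3, Kh2, Kg2.
In check but a legal move exists → not checkmate.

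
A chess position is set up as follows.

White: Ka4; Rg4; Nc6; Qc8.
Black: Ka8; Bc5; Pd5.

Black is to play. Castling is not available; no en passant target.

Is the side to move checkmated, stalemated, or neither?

checkmate

Black to move; black king on a8.
In check: yes, from the white queen on c8.
King squares — a7: attacked by Nc6; b7: attacked by Qc8; b8: attacked by Nc6.
Legal moves for Black: none.
In check with no legal moves → checkmate.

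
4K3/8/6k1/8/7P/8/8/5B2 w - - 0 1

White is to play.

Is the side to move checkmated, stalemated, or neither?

White to move; white king on e8.
In check: no.
Legal moves for White: Kf8, Kd8, Ke7, Kd7, Ba6, Bb5, Bc4, Bh3, Bd3+, Bg2, Be2, h5+.
White has 12 legal moves and is not in check → neither.

neither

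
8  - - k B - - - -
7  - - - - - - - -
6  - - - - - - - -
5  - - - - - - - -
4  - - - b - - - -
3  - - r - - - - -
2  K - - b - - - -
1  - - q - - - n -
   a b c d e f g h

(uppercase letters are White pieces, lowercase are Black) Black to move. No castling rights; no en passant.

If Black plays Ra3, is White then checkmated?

yes

After Ra3: white king on a2; in check: yes, from the black rook on a3.
King squares — a1: attacked by Qc1; b1: attacked by Qc1; b2: attacked by Qc1; a3: attacked by Qc1; b3: attacked by Ra3.
White has no legal moves → checkmate.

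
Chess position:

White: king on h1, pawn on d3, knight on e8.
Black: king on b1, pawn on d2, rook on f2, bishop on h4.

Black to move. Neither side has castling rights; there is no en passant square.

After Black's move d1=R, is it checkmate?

After d1=R: white king on h1; in check: yes, from the black rook on d1.
King squares — g1: attacked by Rd1; g2: attacked by Rf2; h2: attacked by Rf2.
White has no legal moves → checkmate.

yes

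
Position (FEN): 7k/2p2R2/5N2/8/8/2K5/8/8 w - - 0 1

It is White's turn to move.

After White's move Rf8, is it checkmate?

no

After Rf8: black king on h8; in check: yes, from the white rook on f8.
Black has 1 legal reply: Kg7.
In check but a legal move exists → not checkmate.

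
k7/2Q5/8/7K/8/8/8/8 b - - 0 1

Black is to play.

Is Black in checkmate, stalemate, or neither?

Black to move; black king on a8.
In check: no.
King squares — a7: attacked by Qc7; b7: attacked by Qc7; b8: attacked by Qc7.
Legal moves for Black: none.
Not in check and no legal moves → stalemate.

stalemate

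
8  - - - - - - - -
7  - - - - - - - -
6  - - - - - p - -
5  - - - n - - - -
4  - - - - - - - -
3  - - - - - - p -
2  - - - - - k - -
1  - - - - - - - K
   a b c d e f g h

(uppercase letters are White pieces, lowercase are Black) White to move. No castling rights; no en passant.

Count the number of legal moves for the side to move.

White to move; king on h1.
In check: no.
Legal moves: none.
Count: 0.

0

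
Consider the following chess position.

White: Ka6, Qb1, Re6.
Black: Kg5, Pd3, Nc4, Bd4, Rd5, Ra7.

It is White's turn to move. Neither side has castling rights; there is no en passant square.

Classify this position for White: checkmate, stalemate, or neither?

checkmate

White to move; white king on a6.
In check: yes, from the black rook on a7.
King squares — a5: attacked by Nc4; b5: attacked by Rd5; b6: attacked by Nc4; a7: attacked by Bd4; b7: attacked by Ra7.
Legal moves for White: none.
In check with no legal moves → checkmate.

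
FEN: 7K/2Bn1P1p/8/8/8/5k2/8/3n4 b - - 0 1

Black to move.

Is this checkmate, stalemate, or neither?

neither

Black to move; black king on f3.
In check: no.
Legal moves for Black: Nf8, Nb8, Nf6, Nb6, Ne5, Nc5, Kg4, Ke4, Ke3, Kg2, Kf2, Ke2, Ne3, Nc3, Nf2, Nb2, h6, h5.
Black has 18 legal moves and is not in check → neither.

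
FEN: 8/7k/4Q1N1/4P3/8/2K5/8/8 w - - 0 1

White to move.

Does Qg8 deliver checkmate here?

After Qg8: black king on h7; in check: yes, from the white queen on g8.
Black has 2 legal replies: Kxg8, Kh6.
In check but a legal move exists → not checkmate.

no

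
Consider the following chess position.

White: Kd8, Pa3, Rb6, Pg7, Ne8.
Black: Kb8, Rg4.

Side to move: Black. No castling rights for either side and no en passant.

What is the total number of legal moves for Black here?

2

Black to move; king on b8.
In check: yes, from the white rook on b6.
Legal moves: Ka8, Ka7.
Count: 2.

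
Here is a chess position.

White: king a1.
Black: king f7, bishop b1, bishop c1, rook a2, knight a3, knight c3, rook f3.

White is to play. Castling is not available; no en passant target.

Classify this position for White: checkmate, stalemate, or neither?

White to move; white king on a1.
In check: yes, from the black rook on a2.
King squares — b1: attacked by Na3; a2: attacked by Bb1; b2: attacked by Bc1.
Legal moves for White: none.
In check with no legal moves → checkmate.

checkmate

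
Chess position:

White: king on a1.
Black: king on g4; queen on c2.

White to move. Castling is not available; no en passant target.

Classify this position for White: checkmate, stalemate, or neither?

stalemate

White to move; white king on a1.
In check: no.
King squares — b1: attacked by Qc2; a2: attacked by Qc2; b2: attacked by Qc2.
Legal moves for White: none.
Not in check and no legal moves → stalemate.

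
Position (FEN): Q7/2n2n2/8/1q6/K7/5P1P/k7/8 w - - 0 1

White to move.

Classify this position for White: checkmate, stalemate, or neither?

White to move; white king on a4.
In check: yes, from the black queen on b5.
King squares — a3: attacked by Ka2; b3: attacked by Ka2; b4: attacked by Qb5; a5: attacked by Qb5; b5: attacked by Nc7.
Legal moves for White: none.
In check with no legal moves → checkmate.

checkmate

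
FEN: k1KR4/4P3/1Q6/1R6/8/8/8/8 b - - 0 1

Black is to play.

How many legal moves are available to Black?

Black to move; king on a8.
In check: no.
Legal moves: none.
Count: 0.

0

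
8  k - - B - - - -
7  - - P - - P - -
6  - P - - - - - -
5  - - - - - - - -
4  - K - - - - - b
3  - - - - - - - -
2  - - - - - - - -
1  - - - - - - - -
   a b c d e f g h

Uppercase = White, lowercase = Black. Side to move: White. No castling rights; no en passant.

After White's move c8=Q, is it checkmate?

After c8=Q: black king on a8; in check: yes, from the white queen on c8.
King squares — a7: attacked by Pb6; b7: attacked by Qc8; b8: attacked by Qc8.
Black has no legal moves → checkmate.

yes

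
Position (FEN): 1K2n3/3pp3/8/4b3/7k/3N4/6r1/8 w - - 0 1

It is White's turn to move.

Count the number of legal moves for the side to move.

5

White to move; king on b8.
In check: yes, from the black bishop on e5.
Legal moves: Kc8, Ka8, Kb7, Ka7, Nxe5.
Count: 5.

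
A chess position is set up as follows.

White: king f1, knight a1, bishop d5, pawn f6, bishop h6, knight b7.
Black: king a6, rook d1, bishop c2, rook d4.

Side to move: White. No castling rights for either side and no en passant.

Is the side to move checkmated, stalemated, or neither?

White to move; white king on f1.
In check: yes, from the black rook on d1.
King squares — e1: attacked by Rd1; g1: attacked by Rd1; e2: available; f2: available; g2: available.
Legal moves for White: Kg2, Kf2, Ke2.
White is in check but has 3 legal moves → neither.

neither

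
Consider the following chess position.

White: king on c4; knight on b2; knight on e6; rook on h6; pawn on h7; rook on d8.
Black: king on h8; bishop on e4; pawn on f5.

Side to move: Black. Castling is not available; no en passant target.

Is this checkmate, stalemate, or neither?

Black to move; black king on h8.
In check: yes, from the white rook on d8.
King squares — g7: attacked by Ne6; h7: attacked by Rh6; g8: attacked by Ph7.
Legal moves for Black: none.
In check with no legal moves → checkmate.

checkmate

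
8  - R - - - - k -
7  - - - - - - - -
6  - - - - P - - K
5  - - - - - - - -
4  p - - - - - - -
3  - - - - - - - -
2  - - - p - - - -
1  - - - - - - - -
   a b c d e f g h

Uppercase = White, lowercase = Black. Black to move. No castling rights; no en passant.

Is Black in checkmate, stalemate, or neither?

checkmate

Black to move; black king on g8.
In check: yes, from the white rook on b8.
King squares — f7: attacked by Pe6; g7: attacked by Kh6; h7: attacked by Kh6; f8: attacked by Rb8; h8: attacked by Rb8.
Legal moves for Black: none.
In check with no legal moves → checkmate.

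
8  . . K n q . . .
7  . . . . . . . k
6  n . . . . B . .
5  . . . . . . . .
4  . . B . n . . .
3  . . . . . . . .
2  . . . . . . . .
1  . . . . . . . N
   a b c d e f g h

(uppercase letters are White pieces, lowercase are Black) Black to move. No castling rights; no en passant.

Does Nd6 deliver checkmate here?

After Nd6: white king on c8; in check: yes, from the black knight on d6.
King squares — b7: attacked by Nd6; c7: attacked by Na6; d7: attacked by Qe8; b8: attacked by Na6; d8: attacked by Qe8.
White has no legal moves → checkmate.

yes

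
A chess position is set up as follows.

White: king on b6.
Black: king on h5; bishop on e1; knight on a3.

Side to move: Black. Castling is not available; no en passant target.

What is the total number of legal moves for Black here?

16

Black to move; king on h5.
In check: no.
Legal moves: Kh6, Kg6, Kg5, Kh4, Kg4, Nb5, Nc4+, Nc2, Nb1, Ba5+, Bh4, Bb4, Bg3, Bc3, Bf2+, Bd2.
Count: 16.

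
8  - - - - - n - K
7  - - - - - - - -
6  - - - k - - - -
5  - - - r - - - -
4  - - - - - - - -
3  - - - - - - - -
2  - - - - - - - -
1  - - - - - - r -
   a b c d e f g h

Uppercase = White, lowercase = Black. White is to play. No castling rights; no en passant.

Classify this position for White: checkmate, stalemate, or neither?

stalemate

White to move; white king on h8.
In check: no.
King squares — g7: attacked by Rg1; h7: attacked by Nf8; g8: attacked by Rg1.
Legal moves for White: none.
Not in check and no legal moves → stalemate.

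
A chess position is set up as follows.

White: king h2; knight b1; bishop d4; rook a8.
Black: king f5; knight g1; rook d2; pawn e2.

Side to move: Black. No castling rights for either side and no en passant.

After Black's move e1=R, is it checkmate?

After e1=R: white king on h2; in check: yes, from the black rook on d2.
White has 4 legal replies: Kg3, Kh1, Bf2, Nxd2.
In check but a legal move exists → not checkmate.

no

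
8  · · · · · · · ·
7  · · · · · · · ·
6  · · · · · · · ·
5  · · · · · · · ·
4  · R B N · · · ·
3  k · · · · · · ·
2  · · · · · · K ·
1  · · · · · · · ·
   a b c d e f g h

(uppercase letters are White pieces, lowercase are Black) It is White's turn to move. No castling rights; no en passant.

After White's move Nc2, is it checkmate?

After Nc2: black king on a3; in check: yes, from the white knight on c2.
King squares — a2: attacked by Bc4; b2: attacked by Rb4; b3: attacked by Rb4; a4: attacked by Rb4; b4: attacked by Nc2.
Black has no legal moves → checkmate.

yes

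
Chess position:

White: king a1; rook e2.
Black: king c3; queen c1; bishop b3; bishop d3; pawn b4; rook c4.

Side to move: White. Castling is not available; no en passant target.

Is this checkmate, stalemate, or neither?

White to move; white king on a1.
In check: yes, from the black queen on c1.
King squares — b1: attacked by Qc1; a2: attacked by Bb3; b2: attacked by Qc1.
Legal moves for White: none.
In check with no legal moves → checkmate.

checkmate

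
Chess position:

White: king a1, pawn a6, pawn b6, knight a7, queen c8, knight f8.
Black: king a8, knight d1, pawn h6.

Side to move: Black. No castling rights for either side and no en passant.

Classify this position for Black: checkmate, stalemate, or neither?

Black to move; black king on a8.
In check: yes, from the white queen on c8.
King squares — a7: attacked by Pb6; b7: attacked by Pa6; b8: attacked by Qc8.
Legal moves for Black: none.
In check with no legal moves → checkmate.

checkmate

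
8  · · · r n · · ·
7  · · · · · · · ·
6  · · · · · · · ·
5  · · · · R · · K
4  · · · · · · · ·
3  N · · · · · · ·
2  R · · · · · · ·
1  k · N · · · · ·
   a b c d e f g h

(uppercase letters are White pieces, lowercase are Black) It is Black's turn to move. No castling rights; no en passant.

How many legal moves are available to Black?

Black to move; king on a1.
In check: yes, from the white rook on a2.
Legal moves: none.
Count: 0.

0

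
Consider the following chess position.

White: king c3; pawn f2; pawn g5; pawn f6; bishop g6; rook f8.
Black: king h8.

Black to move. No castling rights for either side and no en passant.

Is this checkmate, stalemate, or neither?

checkmate

Black to move; black king on h8.
In check: yes, from the white rook on f8.
King squares — g7: attacked by Pf6; h7: attacked by Bg6; g8: attacked by Rf8.
Legal moves for Black: none.
In check with no legal moves → checkmate.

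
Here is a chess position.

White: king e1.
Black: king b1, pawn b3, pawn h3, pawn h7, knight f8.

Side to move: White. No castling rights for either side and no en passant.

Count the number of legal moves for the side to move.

White to move; king on e1.
In check: no.
Legal moves: Kf2, Ke2, Kd2, Kf1, Kd1.
Count: 5.

5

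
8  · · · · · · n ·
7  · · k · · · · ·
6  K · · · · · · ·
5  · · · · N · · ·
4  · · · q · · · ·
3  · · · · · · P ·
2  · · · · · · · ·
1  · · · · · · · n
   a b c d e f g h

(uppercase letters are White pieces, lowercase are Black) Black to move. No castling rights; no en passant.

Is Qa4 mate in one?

After Qa4: white king on a6; in check: yes, from the black queen on a4.
King squares — a5: attacked by Qa4; b5: attacked by Qa4; b6: attacked by Kc7; a7: attacked by Qa4; b7: attacked by Kc7.
White has no legal moves → checkmate.

yes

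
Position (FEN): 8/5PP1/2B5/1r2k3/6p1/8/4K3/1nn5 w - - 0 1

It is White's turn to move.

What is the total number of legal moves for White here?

White to move; king on e2.
In check: yes, from the black knight on c1.
Legal moves: Ke3, Kf2, Kf1, Ke1, Kd1.
Count: 5.

5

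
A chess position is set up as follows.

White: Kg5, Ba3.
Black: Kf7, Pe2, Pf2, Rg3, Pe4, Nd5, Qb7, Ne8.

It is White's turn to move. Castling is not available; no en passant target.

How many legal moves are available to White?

4

White to move; king on g5.
In check: yes, from the black rook on g3.
Legal moves: Kh6, Kh5, Kf5, Kh4.
Count: 4.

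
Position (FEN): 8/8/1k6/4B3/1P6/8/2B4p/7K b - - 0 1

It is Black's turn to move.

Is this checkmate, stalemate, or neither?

neither

Black to move; black king on b6.
In check: no.
Legal moves for Black: Kb7, Ka7, Kc6, Ka6, Kb5.
Black has 5 legal moves and is not in check → neither.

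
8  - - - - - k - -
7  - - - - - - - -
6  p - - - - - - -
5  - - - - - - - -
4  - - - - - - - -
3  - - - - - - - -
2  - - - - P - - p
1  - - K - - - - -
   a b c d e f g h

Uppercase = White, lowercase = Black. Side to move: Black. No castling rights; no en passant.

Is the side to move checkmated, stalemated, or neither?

neither

Black to move; black king on f8.
In check: no.
Legal moves for Black: Kg8, Ke8, Kg7, Kf7, Ke7, a5, h1=Q+, h1=R+, h1=B, h1=N.
Black has 10 legal moves and is not in check → neither.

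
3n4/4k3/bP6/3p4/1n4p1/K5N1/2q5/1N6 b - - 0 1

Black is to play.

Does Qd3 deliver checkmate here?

no

After Qd3: white king on a3; in check: yes, from the black queen on d3.
White has 4 legal replies: Kxb4, Ka4, Kb2, Nc3.
In check but a legal move exists → not checkmate.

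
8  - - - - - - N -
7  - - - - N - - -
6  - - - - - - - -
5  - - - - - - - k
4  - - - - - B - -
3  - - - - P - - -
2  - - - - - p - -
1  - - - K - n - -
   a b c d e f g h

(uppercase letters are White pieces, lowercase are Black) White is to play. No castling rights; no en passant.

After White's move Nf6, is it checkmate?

After Nf6: black king on h5; in check: yes, from the white knight on f6.
Black has 1 legal reply: Kh4.
In check but a legal move exists → not checkmate.

no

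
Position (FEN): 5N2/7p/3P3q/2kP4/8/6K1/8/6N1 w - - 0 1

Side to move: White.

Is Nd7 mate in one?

After Nd7: black king on c5; in check: yes, from the white knight on d7.
Black has 6 legal replies: Kxd6, Kxd5, Kb5, Kd4, Kc4, Kb4.
In check but a legal move exists → not checkmate.

no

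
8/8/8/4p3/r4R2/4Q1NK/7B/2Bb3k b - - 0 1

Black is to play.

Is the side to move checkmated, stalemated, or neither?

checkmate

Black to move; black king on h1.
In check: yes, from the white knight on g3.
King squares — g1: attacked by Bh2; g2: attacked by Kh3; h2: attacked by Kh3.
Legal moves for Black: none.
In check with no legal moves → checkmate.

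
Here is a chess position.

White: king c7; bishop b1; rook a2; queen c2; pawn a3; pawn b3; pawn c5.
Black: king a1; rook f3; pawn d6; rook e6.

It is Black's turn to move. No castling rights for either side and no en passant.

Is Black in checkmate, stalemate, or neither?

Black to move; black king on a1.
In check: yes, from the white rook on a2.
King squares — b1: attacked by Qc2; a2: attacked by Bb1; b2: attacked by Ra2.
Legal moves for Black: none.
In check with no legal moves → checkmate.

checkmate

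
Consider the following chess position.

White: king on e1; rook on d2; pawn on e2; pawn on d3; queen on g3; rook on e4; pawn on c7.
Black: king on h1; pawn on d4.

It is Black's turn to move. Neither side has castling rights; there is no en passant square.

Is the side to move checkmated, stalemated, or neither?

Black to move; black king on h1.
In check: no.
King squares — g1: attacked by Qg3; g2: attacked by Qg3; h2: attacked by Qg3.
Legal moves for Black: none.
Not in check and no legal moves → stalemate.

stalemate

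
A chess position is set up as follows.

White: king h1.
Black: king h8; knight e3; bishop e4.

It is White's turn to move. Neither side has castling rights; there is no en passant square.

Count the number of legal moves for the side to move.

White to move; king on h1.
In check: yes, from the black bishop on e4.
Legal moves: Kh2, Kg1.
Count: 2.

2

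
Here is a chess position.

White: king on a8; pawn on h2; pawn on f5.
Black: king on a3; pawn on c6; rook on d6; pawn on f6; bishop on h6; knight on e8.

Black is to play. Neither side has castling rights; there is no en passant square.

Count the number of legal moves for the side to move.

Black to move; king on a3.
In check: no.
Legal moves: Ng7, Nc7+, Bf8, Bg7, Bg5, Bf4, Be3, Bd2, Bc1, Rd8+, Rd7, Re6, Rd5, Rd4, Rd3, Rd2, Rd1, Kb4, Ka4, Kb3, Kb2, Ka2, c5.
Count: 23.

23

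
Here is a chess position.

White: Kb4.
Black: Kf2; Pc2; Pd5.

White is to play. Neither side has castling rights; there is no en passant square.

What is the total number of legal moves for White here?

White to move; king on b4.
In check: no.
Legal moves: Kc5, Kb5, Ka5, Ka4, Kc3, Kb3, Ka3.
Count: 7.

7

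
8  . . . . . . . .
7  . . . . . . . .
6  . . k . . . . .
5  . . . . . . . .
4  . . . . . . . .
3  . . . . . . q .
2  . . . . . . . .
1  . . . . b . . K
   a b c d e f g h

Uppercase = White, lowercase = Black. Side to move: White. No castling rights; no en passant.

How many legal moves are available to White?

0

White to move; king on h1.
In check: no.
Legal moves: none.
Count: 0.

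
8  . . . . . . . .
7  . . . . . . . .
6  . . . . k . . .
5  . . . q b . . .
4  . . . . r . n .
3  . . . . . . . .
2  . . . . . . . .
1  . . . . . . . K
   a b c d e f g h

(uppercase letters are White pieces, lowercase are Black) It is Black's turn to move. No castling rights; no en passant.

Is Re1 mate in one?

yes

After Re1: white king on h1; in check: yes, from the black rook on e1 and the black queen on d5.
King squares — g1: attacked by Re1; g2: attacked by Qd5; h2: attacked by Ng4.
White has no legal moves → checkmate.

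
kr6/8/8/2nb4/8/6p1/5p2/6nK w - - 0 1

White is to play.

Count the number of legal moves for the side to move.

0

White to move; king on h1.
In check: yes, from the black bishop on d5.
Legal moves: none.
Count: 0.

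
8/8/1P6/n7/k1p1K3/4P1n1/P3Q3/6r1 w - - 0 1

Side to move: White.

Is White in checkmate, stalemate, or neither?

White to move; white king on e4.
In check: yes, from the black knight on g3.
Legal moves for White: Ke5, Kd5, Kf4, Kd4, Kf3.
White is in check but has 5 legal moves → neither.

neither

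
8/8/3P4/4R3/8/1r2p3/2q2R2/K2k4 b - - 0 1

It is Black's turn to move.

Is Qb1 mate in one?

After Qb1: white king on a1; in check: yes, from the black queen on b1.
King squares — b1: attacked by Rb3; a2: attacked by Qb1; b2: attacked by Qb1.
White has no legal moves → checkmate.

yes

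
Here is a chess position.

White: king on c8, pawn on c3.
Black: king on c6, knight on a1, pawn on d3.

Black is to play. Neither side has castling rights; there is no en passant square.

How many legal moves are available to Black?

Black to move; king on c6.
In check: no.
Legal moves: Kd6, Kb6, Kd5, Kc5, Kb5, Nb3, Nc2, d2.
Count: 8.

8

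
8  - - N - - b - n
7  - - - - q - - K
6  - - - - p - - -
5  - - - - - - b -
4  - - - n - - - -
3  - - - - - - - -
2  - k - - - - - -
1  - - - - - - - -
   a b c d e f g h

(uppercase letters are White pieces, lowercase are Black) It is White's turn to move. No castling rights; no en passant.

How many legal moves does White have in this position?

White to move; king on h7.
In check: yes, from the black queen on e7.
Legal moves: Kxh8, Kg8, Nxe7.
Count: 3.

3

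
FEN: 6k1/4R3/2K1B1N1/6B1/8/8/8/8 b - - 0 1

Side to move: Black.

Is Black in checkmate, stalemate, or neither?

checkmate

Black to move; black king on g8.
In check: yes, from the white bishop on e6.
King squares — f7: attacked by Be6; g7: attacked by Re7; h7: attacked by Re7; f8: attacked by Ng6; h8: attacked by Ng6.
Legal moves for Black: none.
In check with no legal moves → checkmate.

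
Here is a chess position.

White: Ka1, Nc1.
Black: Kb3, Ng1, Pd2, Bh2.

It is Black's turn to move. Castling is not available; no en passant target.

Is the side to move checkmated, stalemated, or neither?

Black to move; black king on b3.
In check: yes, from the white knight on c1.
King squares — a2: attacked by Ka1; b2: attacked by Ka1; c2: available; a3: available; c3: available; a4: available; b4: available; c4: available.
Legal moves for Black: Kc4, Kb4, Ka4, Kc3, Ka3, Kc2, dxc1=Q#, dxc1=R#, dxc1=B, dxc1=N.
Black is in check but has 10 legal moves → neither.

neither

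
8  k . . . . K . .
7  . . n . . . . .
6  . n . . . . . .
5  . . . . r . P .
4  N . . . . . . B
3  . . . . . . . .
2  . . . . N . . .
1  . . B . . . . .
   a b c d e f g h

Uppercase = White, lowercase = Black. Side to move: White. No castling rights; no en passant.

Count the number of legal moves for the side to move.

21

White to move; king on f8.
In check: no.
Legal moves: Kg8, Kg7, Kf7, Bg3, Bf2, Be1, Nxb6+, Nc5, Nac3, Nb2, Nf4, Nd4, Ng3, Nec3, Ng1, Bf4, Be3, Ba3, Bd2, Bb2, g6.
Count: 21.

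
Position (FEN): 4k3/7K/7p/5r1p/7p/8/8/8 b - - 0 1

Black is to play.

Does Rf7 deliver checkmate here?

no

After Rf7: white king on h7; in check: yes, from the black rook on f7.
White has 4 legal replies: Kh8, Kg8, Kxh6, Kg6.
In check but a legal move exists → not checkmate.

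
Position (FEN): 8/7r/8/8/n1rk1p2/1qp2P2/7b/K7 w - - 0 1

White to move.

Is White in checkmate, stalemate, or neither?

stalemate

White to move; white king on a1.
In check: no.
King squares — b1: attacked by Qb3; a2: attacked by Qb3; b2: attacked by Qb3.
Legal moves for White: none.
Not in check and no legal moves → stalemate.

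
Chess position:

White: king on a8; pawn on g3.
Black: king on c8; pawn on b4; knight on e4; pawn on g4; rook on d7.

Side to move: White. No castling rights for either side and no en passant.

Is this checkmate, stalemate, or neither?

White to move; white king on a8.
In check: no.
King squares — a7: attacked by Rd7; b7: attacked by Rd7; b8: attacked by Kc8.
Legal moves for White: none.
Not in check and no legal moves → stalemate.

stalemate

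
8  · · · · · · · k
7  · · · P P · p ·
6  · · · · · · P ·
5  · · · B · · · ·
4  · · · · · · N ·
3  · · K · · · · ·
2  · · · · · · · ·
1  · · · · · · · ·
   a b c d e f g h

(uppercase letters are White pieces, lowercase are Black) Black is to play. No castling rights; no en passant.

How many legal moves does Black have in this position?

0

Black to move; king on h8.
In check: no.
Legal moves: none.
Count: 0.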